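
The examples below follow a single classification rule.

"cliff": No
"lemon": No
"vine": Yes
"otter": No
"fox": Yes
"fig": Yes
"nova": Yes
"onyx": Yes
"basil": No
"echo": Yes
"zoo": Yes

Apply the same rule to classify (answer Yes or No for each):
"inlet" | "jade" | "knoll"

The distinguishing property — length ≤ 4 — holds for all the 'Yes' cases and none of the 'No' cases.

No, Yes, No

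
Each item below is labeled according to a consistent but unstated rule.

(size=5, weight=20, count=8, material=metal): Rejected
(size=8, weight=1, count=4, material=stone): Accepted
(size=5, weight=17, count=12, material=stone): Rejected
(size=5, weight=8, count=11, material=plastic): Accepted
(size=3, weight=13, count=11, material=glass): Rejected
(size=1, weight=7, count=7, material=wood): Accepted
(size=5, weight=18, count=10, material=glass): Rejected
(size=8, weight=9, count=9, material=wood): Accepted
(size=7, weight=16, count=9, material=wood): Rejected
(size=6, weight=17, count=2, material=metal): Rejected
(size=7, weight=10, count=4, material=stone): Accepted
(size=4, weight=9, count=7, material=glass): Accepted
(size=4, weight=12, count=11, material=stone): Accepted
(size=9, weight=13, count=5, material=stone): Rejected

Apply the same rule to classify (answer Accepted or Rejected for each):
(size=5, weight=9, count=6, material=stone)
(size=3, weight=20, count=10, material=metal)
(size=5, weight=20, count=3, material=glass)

Every 'Accepted' example satisfies: weight ≤ 12. None of the 'Rejected' examples do.
(size=5, weight=9, count=6, material=stone): weight = 9 — fits, so Accepted. (size=3, weight=20, count=10, material=metal): weight = 20 — does not pass, so Rejected. (size=5, weight=20, count=3, material=glass): weight = 20 — does not pass, so Rejected.

Accepted, Rejected, Rejected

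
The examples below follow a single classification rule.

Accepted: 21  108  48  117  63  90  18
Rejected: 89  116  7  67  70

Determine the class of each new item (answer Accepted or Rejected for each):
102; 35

Accepted, Rejected

The classifier is using: multiple of 3.
102 — 102 = 3·34, hence Accepted. 35 — 35 = 3·11 + 2, hence Rejected.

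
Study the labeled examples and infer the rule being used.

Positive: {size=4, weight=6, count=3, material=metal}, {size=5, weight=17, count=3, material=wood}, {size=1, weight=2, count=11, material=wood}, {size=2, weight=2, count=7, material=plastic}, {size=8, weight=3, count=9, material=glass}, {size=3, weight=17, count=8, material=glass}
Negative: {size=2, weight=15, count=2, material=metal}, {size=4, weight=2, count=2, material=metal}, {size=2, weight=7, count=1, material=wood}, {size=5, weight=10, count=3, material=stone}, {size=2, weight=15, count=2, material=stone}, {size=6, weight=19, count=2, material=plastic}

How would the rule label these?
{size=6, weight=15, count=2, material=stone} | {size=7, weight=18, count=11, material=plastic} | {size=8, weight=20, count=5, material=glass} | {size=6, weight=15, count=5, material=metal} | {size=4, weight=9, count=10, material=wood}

Negative, Positive, Positive, Positive, Positive

The pattern is that an item is 'Positive' exactly when: weight ≠ 10 AND count ≥ 3.
{size=6, weight=15, count=2, material=stone} — weight = 15, count = 2, hence Negative.
{size=7, weight=18, count=11, material=plastic} — weight = 18, count = 11, hence Positive.
{size=8, weight=20, count=5, material=glass} — weight = 20, count = 5, hence Positive.
{size=6, weight=15, count=5, material=metal} — weight = 15, count = 5, hence Positive.
{size=4, weight=9, count=10, material=wood} — weight = 9, count = 10, hence Positive.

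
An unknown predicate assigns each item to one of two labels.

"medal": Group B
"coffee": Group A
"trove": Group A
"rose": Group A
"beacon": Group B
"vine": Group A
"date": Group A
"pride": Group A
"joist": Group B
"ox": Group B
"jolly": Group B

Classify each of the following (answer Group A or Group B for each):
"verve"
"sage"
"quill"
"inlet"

One predicate separates the groups cleanly: ends with 'e'.
"verve": ends with 'e' — has this property, so Group A. "sage": ends with 'e' — has this property, so Group A. "quill": ends with 'l' — lacks this property, so Group B. "inlet": ends with 't' — lacks this property, so Group B.

Group A, Group A, Group B, Group B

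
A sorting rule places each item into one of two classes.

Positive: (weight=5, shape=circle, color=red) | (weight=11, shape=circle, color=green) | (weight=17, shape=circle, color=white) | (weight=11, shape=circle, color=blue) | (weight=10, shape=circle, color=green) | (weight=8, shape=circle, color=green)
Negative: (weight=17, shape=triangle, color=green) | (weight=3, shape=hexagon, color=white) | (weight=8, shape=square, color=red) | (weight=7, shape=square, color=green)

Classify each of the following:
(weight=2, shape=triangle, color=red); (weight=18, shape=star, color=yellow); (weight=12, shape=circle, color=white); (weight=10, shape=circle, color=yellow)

All 'Positive' examples share one property — shape is circle — and every 'Negative' example lacks it.

Negative, Negative, Positive, Positive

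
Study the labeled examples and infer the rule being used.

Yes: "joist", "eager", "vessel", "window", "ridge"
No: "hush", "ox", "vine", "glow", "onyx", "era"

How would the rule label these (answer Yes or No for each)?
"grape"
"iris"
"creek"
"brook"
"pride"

The distinguishing property — length ≥ 5 — holds for all the 'Yes' cases and none of the 'No' cases.

Yes, No, Yes, Yes, Yes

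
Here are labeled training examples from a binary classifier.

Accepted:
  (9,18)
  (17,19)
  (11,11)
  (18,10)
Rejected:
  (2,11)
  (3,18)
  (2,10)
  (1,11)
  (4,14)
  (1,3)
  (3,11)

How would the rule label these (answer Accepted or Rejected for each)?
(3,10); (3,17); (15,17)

Rejected, Rejected, Accepted

The distinguishing property — sum ≥ 22 — holds for all the 'Accepted' cases and none of the 'Rejected' cases.
(3,10) → 3+10 = 13 → Rejected. (3,17) → 3+17 = 20 → Rejected. (15,17) → 15+17 = 32 → Accepted.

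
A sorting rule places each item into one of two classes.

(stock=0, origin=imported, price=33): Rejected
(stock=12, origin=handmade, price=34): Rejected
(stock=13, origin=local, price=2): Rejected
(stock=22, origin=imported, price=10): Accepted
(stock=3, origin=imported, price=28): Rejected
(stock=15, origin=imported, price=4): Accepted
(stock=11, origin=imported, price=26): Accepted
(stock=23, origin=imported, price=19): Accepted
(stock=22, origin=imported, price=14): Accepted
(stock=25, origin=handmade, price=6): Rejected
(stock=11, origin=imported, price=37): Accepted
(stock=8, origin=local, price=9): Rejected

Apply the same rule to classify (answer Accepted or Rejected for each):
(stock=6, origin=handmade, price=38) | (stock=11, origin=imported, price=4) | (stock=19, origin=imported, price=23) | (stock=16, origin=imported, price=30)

Rejected, Accepted, Accepted, Accepted

Rule: origin is imported AND stock ≥ 8. This holds for each 'Accepted' example and fails for each 'Rejected' one.
(stock=6, origin=handmade, price=38): origin is handmade, stock = 6, lacks this property → Rejected. (stock=11, origin=imported, price=4): origin is imported, stock = 11, fits → Accepted. (stock=19, origin=imported, price=23): origin is imported, stock = 19, fits → Accepted. (stock=16, origin=imported, price=30): origin is imported, stock = 16, fits → Accepted.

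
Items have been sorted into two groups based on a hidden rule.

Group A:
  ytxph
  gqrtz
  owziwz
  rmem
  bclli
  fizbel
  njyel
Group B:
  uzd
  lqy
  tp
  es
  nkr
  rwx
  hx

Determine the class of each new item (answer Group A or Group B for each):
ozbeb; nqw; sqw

Group A, Group B, Group B

The classifier is using: length ≥ 4.
ozbeb: Group A (length 5). nqw: Group B (length 3). sqw: Group B (length 3).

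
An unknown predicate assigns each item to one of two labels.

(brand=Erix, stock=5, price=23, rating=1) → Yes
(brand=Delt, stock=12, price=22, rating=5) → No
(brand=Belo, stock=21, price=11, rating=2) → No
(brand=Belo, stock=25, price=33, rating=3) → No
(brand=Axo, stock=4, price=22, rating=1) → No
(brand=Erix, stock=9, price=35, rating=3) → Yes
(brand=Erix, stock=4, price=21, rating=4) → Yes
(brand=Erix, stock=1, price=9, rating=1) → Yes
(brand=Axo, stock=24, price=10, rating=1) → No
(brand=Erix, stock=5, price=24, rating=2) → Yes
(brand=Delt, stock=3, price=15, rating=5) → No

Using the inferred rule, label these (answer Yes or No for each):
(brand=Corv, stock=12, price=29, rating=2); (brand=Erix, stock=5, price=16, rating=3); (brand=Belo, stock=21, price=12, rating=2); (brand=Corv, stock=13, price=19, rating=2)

Comparing the two groups points to one rule — brand is Erix.
(brand=Corv, stock=12, price=29, rating=2): No (brand is Corv). (brand=Erix, stock=5, price=16, rating=3): Yes (brand is Erix). (brand=Belo, stock=21, price=12, rating=2): No (brand is Belo). (brand=Corv, stock=13, price=19, rating=2): No (brand is Corv).

No, Yes, No, No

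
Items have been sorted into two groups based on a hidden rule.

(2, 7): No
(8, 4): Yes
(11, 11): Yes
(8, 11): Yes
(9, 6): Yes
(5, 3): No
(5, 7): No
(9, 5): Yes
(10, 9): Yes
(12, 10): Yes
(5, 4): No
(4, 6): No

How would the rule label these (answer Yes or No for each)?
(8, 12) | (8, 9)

Rule: first ≥ 6. This holds for each 'Yes' example and fails for each 'No' one.
(8, 12) → first 8 → Yes.
(8, 9) → first 8 → Yes.

Yes, Yes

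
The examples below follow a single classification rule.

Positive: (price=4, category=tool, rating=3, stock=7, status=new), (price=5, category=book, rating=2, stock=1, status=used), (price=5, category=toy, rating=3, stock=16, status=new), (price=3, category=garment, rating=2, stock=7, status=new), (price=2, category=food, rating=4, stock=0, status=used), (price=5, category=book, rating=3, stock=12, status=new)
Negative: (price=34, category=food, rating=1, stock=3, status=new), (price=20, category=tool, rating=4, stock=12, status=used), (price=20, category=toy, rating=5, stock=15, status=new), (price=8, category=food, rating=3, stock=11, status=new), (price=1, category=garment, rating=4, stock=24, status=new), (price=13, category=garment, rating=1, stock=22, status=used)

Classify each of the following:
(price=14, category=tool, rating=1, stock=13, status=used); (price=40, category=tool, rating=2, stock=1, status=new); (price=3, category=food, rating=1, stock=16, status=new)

Negative, Negative, Positive

The classifier is using: price ≥ 2 AND price ≤ 5.
(price=14, category=tool, rating=1, stock=13, status=used): Negative (price = 14).
(price=40, category=tool, rating=2, stock=1, status=new): Negative (price = 40).
(price=3, category=food, rating=1, stock=16, status=new): Positive (price = 3).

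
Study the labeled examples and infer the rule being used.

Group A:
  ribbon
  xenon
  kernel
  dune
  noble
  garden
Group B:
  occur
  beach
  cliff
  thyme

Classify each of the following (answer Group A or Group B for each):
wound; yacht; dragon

A rule that fits every label: contains 'n' — true of each 'Group A' example, false of each 'Group B' one.
wound → has 'n' → Group A. yacht → no 'n' → Group B. dragon → has 'n' → Group A.

Group A, Group B, Group A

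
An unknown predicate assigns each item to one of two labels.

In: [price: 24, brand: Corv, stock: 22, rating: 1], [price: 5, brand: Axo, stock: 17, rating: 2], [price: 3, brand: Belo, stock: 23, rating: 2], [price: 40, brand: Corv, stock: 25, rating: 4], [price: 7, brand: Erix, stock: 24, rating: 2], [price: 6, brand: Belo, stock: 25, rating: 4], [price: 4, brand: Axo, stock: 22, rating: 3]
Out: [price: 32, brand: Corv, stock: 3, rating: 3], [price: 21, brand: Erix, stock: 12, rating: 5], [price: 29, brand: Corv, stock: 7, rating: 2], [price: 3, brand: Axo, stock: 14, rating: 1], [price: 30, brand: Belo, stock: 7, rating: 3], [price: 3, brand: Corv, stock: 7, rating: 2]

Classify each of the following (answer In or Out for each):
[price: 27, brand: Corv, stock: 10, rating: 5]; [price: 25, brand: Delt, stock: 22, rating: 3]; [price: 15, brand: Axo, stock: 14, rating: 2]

'In' ⟺ stock ≥ 17.
[price: 27, brand: Corv, stock: 10, rating: 5] → stock = 10 → Out. [price: 25, brand: Delt, stock: 22, rating: 3] → stock = 22 → In. [price: 15, brand: Axo, stock: 14, rating: 2] → stock = 14 → Out.

Out, In, Out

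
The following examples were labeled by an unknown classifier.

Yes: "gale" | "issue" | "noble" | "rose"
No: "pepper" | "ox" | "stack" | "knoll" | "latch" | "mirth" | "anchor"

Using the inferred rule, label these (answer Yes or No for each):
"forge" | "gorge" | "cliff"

Yes, Yes, No

All 'Yes' examples share one property — ends with 'e' — and every 'No' example lacks it.
"forge" — ends with 'e', hence Yes.
"gorge" — ends with 'e', hence Yes.
"cliff" — ends with 'f', hence No.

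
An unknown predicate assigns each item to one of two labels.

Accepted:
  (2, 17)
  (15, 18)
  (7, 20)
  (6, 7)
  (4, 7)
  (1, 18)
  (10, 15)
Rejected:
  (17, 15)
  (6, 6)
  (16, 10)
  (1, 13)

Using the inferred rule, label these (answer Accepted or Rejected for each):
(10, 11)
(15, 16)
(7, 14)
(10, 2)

A rule that fits every label: sum is odd — true of each 'Accepted' example, false of each 'Rejected' one.
(10, 11) — 10+11 = 21, hence Accepted. (15, 16) — 15+16 = 31, hence Accepted. (7, 14) — 7+14 = 21, hence Accepted. (10, 2) — 10+2 = 12, hence Rejected.

Accepted, Accepted, Accepted, Rejected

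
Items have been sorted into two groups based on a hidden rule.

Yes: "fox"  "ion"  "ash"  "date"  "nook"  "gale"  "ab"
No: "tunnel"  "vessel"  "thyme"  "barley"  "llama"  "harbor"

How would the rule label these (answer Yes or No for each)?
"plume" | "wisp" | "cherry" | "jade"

No, Yes, No, Yes

'Yes' ⟺ length ≤ 4.
"plume" — length 5, hence No.
"wisp" — length 4, hence Yes.
"cherry" — length 6, hence No.
"jade" — length 4, hence Yes.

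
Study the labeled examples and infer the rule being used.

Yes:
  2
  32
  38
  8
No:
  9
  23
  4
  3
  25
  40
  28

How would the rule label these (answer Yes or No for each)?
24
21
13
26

No, No, No, Yes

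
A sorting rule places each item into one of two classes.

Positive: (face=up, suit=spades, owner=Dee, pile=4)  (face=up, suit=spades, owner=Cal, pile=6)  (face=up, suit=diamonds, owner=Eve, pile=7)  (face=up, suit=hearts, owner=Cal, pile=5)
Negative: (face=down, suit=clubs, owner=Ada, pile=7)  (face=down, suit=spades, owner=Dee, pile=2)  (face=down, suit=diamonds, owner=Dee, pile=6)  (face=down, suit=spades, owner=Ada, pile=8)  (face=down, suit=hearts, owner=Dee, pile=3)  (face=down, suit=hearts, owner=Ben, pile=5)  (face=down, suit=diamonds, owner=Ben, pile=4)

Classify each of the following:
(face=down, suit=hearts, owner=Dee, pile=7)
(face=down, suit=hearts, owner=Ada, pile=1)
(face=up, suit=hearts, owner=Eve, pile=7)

Negative, Negative, Positive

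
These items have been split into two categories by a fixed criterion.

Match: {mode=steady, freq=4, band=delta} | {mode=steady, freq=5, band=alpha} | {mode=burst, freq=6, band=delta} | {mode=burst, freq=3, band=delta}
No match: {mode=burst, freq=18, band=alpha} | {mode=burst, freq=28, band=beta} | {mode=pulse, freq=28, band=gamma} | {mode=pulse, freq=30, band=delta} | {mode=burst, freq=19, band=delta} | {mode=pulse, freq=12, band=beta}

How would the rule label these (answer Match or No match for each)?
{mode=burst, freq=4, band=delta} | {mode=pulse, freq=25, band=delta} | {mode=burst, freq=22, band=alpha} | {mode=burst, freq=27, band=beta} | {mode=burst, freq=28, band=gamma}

Match, No match, No match, No match, No match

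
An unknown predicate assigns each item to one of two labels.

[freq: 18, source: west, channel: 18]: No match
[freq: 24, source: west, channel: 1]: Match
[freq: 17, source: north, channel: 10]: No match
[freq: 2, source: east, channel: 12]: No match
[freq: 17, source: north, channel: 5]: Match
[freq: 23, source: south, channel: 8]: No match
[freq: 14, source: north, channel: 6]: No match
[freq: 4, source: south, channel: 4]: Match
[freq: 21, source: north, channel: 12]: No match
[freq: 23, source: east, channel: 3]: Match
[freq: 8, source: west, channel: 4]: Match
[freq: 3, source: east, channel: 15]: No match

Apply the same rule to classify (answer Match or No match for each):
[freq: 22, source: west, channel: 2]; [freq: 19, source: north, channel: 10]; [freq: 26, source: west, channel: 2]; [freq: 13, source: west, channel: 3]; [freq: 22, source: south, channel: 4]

Match, No match, Match, Match, Match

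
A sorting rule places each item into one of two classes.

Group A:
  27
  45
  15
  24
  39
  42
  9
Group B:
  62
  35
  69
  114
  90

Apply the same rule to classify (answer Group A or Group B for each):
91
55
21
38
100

Group B, Group B, Group A, Group B, Group B

One predicate separates the groups cleanly: multiple of 3 AND at most 45.
Group B: 91, since 91 = 3·30 + 1, 91 > 45. Group B: 55, since 55 = 3·18 + 1, 55 > 45. Group A: 21, since 21 = 3·7, 21 ≤ 45. Group B: 38, since 38 = 3·12 + 2, 38 ≤ 45. Group B: 100, since 100 = 3·33 + 1, 100 > 45.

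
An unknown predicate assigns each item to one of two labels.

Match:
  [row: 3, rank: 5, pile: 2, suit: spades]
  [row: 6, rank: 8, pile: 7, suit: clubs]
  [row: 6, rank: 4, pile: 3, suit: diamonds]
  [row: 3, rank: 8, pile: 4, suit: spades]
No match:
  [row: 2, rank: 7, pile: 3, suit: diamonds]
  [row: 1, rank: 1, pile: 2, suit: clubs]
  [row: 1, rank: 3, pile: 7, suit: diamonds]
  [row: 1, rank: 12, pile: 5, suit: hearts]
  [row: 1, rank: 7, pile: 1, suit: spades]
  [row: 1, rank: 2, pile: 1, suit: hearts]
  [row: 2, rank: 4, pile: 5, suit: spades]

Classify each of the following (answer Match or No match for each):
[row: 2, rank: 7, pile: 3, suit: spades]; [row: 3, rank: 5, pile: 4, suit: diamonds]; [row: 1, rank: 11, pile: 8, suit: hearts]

No match, Match, No match

The rule appears to be: row ≥ 3.
[row: 2, rank: 7, pile: 3, suit: spades]: No match (row = 2).
[row: 3, rank: 5, pile: 4, suit: diamonds]: Match (row = 3).
[row: 1, rank: 11, pile: 8, suit: hearts]: No match (row = 1).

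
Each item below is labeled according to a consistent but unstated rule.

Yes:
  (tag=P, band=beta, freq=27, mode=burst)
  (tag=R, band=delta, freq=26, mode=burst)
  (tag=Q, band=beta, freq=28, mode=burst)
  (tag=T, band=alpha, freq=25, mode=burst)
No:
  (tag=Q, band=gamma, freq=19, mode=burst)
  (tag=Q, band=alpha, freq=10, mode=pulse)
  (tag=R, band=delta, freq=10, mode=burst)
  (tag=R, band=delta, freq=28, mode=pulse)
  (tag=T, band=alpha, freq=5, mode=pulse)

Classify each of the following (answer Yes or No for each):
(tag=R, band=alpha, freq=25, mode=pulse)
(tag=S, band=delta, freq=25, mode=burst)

No, Yes

The rule appears to be: mode is burst AND freq ≥ 25.
No: (tag=R, band=alpha, freq=25, mode=pulse), since mode is pulse, freq = 25.
Yes: (tag=S, band=delta, freq=25, mode=burst), since mode is burst, freq = 25.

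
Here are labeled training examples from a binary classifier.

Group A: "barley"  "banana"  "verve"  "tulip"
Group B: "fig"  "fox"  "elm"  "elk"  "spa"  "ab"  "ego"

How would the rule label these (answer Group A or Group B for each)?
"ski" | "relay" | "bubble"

The classifier is using: length ≥ 5.
"ski" — length 3, hence Group B.
"relay" — length 5, hence Group A.
"bubble" — length 6, hence Group A.

Group B, Group A, Group A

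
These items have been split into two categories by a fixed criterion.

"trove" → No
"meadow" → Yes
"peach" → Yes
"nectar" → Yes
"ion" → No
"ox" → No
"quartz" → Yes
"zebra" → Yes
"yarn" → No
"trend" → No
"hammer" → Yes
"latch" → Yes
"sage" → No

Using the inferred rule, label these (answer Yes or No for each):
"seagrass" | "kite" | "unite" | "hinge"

Yes, No, No, No

The common property of the 'Yes' items is: length ≥ 5 AND contains 'a'. No 'No' item has it.
"seagrass": length 8, has 'a', qualifies → Yes.
"kite": length 4, no 'a', does not satisfy this → No.
"unite": length 5, no 'a', does not satisfy this → No.
"hinge": length 5, no 'a', does not satisfy this → No.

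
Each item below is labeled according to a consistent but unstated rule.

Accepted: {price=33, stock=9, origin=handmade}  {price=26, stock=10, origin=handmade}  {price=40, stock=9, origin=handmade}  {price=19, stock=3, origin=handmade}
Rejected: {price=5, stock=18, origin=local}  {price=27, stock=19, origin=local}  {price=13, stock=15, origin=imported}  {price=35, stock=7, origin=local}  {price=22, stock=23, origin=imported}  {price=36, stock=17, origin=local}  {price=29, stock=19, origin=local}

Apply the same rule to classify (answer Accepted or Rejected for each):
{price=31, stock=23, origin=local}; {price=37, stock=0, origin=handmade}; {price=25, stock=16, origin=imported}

Rejected, Accepted, Rejected

Rule: origin is handmade. This holds for each 'Accepted' example and fails for each 'Rejected' one.
{price=31, stock=23, origin=local} → origin is local → Rejected. {price=37, stock=0, origin=handmade} → origin is handmade → Accepted. {price=25, stock=16, origin=imported} → origin is imported → Rejected.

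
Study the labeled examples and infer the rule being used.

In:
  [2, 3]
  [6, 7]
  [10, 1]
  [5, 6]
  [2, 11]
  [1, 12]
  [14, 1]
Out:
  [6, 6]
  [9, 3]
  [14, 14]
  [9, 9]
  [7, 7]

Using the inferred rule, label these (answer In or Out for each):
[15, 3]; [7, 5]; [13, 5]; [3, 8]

Out, Out, Out, In

The common property of the 'In' items is: sum is odd. No 'Out' item has it.
[15, 3]: 15+3 = 18 — doesn't match, so Out.
[7, 5]: 7+5 = 12 — doesn't match, so Out.
[13, 5]: 13+5 = 18 — doesn't match, so Out.
[3, 8]: 3+8 = 11 — has this property, so In.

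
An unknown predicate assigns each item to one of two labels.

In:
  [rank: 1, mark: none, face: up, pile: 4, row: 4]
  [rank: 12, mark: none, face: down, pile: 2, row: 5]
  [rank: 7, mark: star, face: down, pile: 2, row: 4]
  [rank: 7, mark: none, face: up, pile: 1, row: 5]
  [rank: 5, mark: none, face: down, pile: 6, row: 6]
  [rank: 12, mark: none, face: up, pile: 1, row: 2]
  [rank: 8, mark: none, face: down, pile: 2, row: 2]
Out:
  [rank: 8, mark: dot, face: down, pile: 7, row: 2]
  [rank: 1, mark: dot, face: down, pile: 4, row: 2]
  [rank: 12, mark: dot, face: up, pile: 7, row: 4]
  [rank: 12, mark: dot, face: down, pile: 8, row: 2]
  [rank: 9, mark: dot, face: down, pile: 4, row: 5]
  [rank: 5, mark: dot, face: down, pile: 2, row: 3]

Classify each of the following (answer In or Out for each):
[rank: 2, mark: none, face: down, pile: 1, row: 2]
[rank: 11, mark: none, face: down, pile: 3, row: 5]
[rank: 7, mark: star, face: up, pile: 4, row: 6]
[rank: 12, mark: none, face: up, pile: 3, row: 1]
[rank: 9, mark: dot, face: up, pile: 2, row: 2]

In, In, In, In, Out

The classifier is using: mark is not dot.
[rank: 2, mark: none, face: down, pile: 1, row: 2]: mark is none — satisfies this, so In. [rank: 11, mark: none, face: down, pile: 3, row: 5]: mark is none — satisfies this, so In. [rank: 7, mark: star, face: up, pile: 4, row: 6]: mark is star — satisfies this, so In. [rank: 12, mark: none, face: up, pile: 3, row: 1]: mark is none — satisfies this, so In. [rank: 9, mark: dot, face: up, pile: 2, row: 2]: mark is dot — doesn't qualify, so Out.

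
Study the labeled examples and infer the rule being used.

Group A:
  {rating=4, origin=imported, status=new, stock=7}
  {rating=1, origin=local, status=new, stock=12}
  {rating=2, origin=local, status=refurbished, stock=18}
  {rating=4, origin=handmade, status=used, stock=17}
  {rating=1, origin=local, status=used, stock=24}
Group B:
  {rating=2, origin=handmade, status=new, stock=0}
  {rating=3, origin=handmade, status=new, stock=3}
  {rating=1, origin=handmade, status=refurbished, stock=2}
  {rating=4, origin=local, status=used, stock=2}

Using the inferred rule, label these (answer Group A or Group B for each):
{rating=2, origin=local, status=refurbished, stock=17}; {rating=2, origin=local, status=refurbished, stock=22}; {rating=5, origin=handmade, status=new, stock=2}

Group A, Group A, Group B

The classifier is using: stock ≥ 7.
{rating=2, origin=local, status=refurbished, stock=17}: Group A (stock = 17).
{rating=2, origin=local, status=refurbished, stock=22}: Group A (stock = 22).
{rating=5, origin=handmade, status=new, stock=2}: Group B (stock = 2).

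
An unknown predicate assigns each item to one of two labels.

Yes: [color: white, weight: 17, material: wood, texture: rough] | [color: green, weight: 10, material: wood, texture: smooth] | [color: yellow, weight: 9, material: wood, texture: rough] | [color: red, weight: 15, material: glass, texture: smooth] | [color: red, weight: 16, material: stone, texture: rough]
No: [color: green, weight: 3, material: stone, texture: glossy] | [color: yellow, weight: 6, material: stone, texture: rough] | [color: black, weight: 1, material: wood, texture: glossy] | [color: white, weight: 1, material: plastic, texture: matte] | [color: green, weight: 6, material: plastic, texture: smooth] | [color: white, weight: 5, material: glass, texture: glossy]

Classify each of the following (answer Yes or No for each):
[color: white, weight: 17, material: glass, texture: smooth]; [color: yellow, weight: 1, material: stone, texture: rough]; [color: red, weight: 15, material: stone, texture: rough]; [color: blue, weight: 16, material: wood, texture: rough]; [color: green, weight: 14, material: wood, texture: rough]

Yes, No, Yes, Yes, Yes

One predicate separates the groups cleanly: weight ≥ 9.
[color: white, weight: 17, material: glass, texture: smooth]: Yes (weight = 17).
[color: yellow, weight: 1, material: stone, texture: rough]: No (weight = 1).
[color: red, weight: 15, material: stone, texture: rough]: Yes (weight = 15).
[color: blue, weight: 16, material: wood, texture: rough]: Yes (weight = 16).
[color: green, weight: 14, material: wood, texture: rough]: Yes (weight = 14).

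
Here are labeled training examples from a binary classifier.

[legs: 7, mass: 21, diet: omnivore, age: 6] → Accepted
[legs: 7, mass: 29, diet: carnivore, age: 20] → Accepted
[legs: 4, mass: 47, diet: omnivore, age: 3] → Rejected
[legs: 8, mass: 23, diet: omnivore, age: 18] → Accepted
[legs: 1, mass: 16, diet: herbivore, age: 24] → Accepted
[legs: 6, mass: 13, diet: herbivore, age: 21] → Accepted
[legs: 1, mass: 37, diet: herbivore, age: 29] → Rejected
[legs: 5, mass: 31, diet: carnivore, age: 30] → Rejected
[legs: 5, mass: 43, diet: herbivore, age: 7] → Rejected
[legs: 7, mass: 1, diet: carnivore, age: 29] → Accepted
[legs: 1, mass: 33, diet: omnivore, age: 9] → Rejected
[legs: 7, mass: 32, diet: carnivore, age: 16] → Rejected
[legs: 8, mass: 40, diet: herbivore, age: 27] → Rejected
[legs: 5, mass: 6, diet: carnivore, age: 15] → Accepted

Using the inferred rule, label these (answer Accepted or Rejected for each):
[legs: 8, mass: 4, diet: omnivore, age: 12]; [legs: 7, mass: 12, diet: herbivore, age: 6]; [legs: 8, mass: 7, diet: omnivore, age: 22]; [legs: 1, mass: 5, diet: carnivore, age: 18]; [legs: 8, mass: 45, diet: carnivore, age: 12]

Rule: mass ≤ 29. This holds for each 'Accepted' example and fails for each 'Rejected' one.
[legs: 8, mass: 4, diet: omnivore, age: 12] → mass = 4 → Accepted.
[legs: 7, mass: 12, diet: herbivore, age: 6] → mass = 12 → Accepted.
[legs: 8, mass: 7, diet: omnivore, age: 22] → mass = 7 → Accepted.
[legs: 1, mass: 5, diet: carnivore, age: 18] → mass = 5 → Accepted.
[legs: 8, mass: 45, diet: carnivore, age: 12] → mass = 45 → Rejected.

Accepted, Accepted, Accepted, Accepted, Rejected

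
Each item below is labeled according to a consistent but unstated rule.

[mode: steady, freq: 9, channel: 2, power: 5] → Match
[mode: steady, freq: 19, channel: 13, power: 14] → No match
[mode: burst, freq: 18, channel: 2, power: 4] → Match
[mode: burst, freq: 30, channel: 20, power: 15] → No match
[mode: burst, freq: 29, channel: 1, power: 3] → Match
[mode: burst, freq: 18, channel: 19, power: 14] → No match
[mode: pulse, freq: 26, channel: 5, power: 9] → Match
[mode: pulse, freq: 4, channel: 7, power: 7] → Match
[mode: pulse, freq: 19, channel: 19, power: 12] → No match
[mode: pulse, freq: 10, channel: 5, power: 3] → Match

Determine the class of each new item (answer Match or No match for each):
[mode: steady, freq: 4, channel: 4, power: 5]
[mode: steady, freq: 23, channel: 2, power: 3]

A rule that fits every label: power ≤ 9 — true of each 'Match' example, false of each 'No match' one.

Match, Match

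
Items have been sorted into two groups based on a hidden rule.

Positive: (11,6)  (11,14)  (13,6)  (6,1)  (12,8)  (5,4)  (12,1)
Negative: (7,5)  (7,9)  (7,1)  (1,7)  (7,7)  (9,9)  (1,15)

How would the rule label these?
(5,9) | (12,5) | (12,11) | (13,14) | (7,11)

Negative, Positive, Positive, Positive, Negative

Every 'Positive' example satisfies: product is even. None of the 'Negative' examples do.
(5,9): Negative (5·9 = 45).
(12,5): Positive (12·5 = 60).
(12,11): Positive (12·11 = 132).
(13,14): Positive (13·14 = 182).
(7,11): Negative (7·11 = 77).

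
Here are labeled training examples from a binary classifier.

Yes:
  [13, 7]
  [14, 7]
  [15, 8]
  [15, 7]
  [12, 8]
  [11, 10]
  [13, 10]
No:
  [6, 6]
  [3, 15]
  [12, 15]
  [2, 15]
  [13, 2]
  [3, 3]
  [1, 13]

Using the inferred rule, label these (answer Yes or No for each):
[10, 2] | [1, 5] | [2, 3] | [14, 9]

No, No, No, Yes

All 'Yes' examples share one property — first > second AND sum ≥ 17 — and every 'No' example lacks it.
No: [10, 2], since 10 > 2, 10+2 = 12.
No: [1, 5], since 1 < 5, 1+5 = 6.
No: [2, 3], since 2 < 3, 2+3 = 5.
Yes: [14, 9], since 14 > 9, 14+9 = 23.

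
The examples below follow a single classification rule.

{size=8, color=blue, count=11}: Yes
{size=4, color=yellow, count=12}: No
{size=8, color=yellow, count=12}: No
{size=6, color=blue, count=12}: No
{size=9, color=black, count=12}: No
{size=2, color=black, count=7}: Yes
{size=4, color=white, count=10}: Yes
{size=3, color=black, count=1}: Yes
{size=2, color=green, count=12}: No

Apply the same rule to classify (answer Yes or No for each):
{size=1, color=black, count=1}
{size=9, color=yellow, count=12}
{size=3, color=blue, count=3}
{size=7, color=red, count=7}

The pattern is that an item is 'Yes' exactly when: count ≤ 11.

Yes, No, Yes, Yes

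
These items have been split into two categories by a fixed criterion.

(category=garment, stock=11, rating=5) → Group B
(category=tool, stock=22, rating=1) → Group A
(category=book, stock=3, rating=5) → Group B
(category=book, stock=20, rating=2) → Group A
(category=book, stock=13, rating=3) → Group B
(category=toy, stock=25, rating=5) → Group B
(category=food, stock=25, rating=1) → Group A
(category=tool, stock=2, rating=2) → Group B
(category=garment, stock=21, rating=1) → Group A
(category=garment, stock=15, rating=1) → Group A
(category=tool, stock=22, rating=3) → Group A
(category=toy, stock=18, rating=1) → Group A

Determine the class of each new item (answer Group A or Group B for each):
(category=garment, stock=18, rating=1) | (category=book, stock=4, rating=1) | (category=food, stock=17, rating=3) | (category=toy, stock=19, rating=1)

Group A, Group B, Group A, Group A

The rule appears to be: rating ≤ 3 AND stock ≥ 15.
(category=garment, stock=18, rating=1) — rating = 1, stock = 18, hence Group A. (category=book, stock=4, rating=1) — rating = 1, stock = 4, hence Group B. (category=food, stock=17, rating=3) — rating = 3, stock = 17, hence Group A. (category=toy, stock=19, rating=1) — rating = 1, stock = 19, hence Group A.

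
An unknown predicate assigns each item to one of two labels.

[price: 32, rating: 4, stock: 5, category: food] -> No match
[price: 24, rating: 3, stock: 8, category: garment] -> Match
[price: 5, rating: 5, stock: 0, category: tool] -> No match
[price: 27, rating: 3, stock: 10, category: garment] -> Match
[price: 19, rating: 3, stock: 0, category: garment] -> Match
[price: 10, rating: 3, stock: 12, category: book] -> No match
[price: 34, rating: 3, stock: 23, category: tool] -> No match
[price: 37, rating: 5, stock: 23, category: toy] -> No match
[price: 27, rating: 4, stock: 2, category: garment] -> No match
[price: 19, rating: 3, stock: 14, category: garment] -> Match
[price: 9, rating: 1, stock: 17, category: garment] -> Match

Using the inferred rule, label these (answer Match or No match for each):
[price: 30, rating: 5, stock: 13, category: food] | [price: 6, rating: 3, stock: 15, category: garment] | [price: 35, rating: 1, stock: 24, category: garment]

No match, Match, Match

All 'Match' examples share one property — category is garment AND rating ≤ 3 — and every 'No match' example lacks it.
No match: [price: 30, rating: 5, stock: 13, category: food], since category is food, rating = 5. Match: [price: 6, rating: 3, stock: 15, category: garment], since category is garment, rating = 3. Match: [price: 35, rating: 1, stock: 24, category: garment], since category is garment, rating = 1.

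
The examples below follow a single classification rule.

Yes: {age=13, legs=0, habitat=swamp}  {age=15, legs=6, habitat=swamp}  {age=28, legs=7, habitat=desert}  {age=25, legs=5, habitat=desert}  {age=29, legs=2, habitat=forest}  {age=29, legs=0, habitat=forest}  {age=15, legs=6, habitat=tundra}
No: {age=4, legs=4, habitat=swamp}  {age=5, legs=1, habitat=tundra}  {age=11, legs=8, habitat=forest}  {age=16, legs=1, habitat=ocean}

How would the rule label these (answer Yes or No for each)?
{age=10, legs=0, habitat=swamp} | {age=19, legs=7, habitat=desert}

The rule appears to be: age ≥ 13 AND age ≠ 16.
{age=10, legs=0, habitat=swamp} — age = 10, hence No. {age=19, legs=7, habitat=desert} — age = 19, hence Yes.

No, Yes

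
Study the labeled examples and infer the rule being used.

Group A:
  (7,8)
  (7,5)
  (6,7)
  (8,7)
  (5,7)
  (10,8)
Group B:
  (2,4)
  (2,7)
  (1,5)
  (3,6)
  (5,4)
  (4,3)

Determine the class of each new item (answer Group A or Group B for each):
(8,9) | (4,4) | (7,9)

The pattern is that an item is 'Group A' exactly when: sum ≥ 12.
(8,9): 8+9 = 17, matches → Group A. (4,4): 4+4 = 8, lacks this property → Group B. (7,9): 7+9 = 16, matches → Group A.

Group A, Group B, Group A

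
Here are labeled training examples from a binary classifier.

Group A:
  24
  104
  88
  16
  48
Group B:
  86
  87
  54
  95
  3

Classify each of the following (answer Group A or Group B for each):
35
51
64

Group B, Group B, Group A

A rule that fits every label: multiple of 4 — true of each 'Group A' example, false of each 'Group B' one.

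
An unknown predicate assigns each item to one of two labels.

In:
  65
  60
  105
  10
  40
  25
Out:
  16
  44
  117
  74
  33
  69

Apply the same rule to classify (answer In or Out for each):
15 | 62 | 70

In, Out, In

Rule: multiple of 5. This holds for each 'In' example and fails for each 'Out' one.
In: 15, since 15 = 5·3.
Out: 62, since 62 = 5·12 + 2.
In: 70, since 70 = 5·14.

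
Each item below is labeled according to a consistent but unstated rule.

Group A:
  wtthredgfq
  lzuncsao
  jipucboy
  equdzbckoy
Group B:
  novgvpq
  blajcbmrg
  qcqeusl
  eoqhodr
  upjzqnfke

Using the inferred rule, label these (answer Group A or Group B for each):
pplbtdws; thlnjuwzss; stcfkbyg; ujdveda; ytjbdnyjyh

Group A, Group A, Group A, Group B, Group A

The pattern is that an item is 'Group A' exactly when: even length.
pplbtdws: length 8, matches → Group A. thlnjuwzss: length 10, matches → Group A. stcfkbyg: length 8, matches → Group A. ujdveda: length 7, does not satisfy this → Group B. ytjbdnyjyh: length 10, matches → Group A.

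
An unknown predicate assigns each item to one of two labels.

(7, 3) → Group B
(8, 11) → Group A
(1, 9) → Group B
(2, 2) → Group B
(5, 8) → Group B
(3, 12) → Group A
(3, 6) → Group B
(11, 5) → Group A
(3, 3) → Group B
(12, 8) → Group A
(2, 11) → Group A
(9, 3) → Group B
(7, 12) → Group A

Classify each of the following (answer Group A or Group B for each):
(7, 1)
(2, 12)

Group B, Group A

The rule appears to be: max ≥ 11.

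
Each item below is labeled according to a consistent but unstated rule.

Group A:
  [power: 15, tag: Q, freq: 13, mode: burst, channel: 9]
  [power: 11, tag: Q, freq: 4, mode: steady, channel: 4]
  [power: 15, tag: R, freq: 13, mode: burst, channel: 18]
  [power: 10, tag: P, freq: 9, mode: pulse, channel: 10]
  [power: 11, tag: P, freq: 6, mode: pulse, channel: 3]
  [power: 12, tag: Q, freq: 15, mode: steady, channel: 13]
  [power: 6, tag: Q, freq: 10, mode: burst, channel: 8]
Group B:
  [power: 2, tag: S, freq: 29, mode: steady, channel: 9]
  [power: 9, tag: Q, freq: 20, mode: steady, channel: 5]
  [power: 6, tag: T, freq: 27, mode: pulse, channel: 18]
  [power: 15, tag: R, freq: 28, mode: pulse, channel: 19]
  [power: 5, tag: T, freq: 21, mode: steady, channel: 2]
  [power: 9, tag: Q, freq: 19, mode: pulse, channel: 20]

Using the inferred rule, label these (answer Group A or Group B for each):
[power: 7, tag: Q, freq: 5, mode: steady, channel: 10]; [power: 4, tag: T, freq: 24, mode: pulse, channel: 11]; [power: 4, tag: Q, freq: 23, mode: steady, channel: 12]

The pattern is that an item is 'Group A' exactly when: freq ≤ 15.
[power: 7, tag: Q, freq: 5, mode: steady, channel: 10] → freq = 5 → Group A.
[power: 4, tag: T, freq: 24, mode: pulse, channel: 11] → freq = 24 → Group B.
[power: 4, tag: Q, freq: 23, mode: steady, channel: 12] → freq = 23 → Group B.

Group A, Group B, Group B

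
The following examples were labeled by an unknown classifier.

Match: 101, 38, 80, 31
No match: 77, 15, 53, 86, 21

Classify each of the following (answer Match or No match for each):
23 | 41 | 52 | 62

The distinguishing property — ≡ 3 (mod 7) — holds for all the 'Match' cases and none of the 'No match' cases.

No match, No match, Match, No match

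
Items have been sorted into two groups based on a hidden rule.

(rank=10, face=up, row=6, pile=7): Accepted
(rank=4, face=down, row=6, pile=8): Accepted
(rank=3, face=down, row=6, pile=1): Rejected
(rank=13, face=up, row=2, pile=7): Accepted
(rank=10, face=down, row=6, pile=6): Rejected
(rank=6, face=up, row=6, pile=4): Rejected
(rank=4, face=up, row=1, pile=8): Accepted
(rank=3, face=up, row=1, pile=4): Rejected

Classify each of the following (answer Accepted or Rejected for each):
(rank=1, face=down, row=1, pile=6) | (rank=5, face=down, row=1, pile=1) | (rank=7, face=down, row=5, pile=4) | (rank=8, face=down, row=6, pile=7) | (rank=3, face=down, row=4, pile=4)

Rejected, Rejected, Rejected, Accepted, Rejected

All 'Accepted' examples share one property — pile ≥ 7 — and every 'Rejected' example lacks it.
(rank=1, face=down, row=1, pile=6) — pile = 6, hence Rejected.
(rank=5, face=down, row=1, pile=1) — pile = 1, hence Rejected.
(rank=7, face=down, row=5, pile=4) — pile = 4, hence Rejected.
(rank=8, face=down, row=6, pile=7) — pile = 7, hence Accepted.
(rank=3, face=down, row=4, pile=4) — pile = 4, hence Rejected.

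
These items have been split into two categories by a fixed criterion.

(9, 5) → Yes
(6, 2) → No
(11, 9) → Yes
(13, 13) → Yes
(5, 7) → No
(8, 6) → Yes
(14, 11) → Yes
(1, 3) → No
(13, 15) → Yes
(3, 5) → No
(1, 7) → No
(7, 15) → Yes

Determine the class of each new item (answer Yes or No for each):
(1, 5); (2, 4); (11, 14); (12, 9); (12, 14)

'Yes' ⟺ sum ≥ 14.
(1, 5): 1+5 = 6 — doesn't qualify, so No.
(2, 4): 2+4 = 6 — doesn't qualify, so No.
(11, 14): 11+14 = 25 — qualifies, so Yes.
(12, 9): 12+9 = 21 — qualifies, so Yes.
(12, 14): 12+14 = 26 — qualifies, so Yes.

No, No, Yes, Yes, Yes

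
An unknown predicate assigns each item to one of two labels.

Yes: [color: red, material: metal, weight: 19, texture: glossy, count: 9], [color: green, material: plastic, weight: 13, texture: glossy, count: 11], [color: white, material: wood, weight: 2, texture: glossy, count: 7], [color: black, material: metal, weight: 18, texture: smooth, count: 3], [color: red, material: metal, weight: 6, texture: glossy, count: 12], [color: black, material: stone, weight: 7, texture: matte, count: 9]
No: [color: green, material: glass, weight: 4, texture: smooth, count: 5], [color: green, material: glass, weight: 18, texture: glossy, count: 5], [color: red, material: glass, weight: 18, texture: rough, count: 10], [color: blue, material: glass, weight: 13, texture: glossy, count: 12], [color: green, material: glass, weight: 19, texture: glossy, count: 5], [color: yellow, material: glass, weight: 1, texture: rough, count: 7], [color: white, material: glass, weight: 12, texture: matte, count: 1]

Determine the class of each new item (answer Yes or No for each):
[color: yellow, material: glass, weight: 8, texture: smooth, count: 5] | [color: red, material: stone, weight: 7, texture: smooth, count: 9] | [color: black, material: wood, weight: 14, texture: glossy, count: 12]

No, Yes, Yes

A rule that fits every label: material is not glass — true of each 'Yes' example, false of each 'No' one.
No: [color: yellow, material: glass, weight: 8, texture: smooth, count: 5], since material is glass. Yes: [color: red, material: stone, weight: 7, texture: smooth, count: 9], since material is stone. Yes: [color: black, material: wood, weight: 14, texture: glossy, count: 12], since material is wood.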